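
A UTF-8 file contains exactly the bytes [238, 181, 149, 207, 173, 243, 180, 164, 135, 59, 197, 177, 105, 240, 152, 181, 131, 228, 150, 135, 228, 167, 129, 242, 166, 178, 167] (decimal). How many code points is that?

10

Byte at offset 0: 0xEE = 11101110 → 3-byte char (#1). Advance 3.
Byte at offset 3: 0xCF = 11001111 → 2-byte char (#2). Advance 2.
Byte at offset 5: 0xF3 = 11110011 → 4-byte char (#3). Advance 4.
Byte at offset 9: 0x3B = 00111011 → 1-byte char (#4). Advance 1.
Byte at offset 10: 0xC5 = 11000101 → 2-byte char (#5). Advance 2.
Byte at offset 12: 0x69 = 01101001 → 1-byte char (#6). Advance 1.
Byte at offset 13: 0xF0 = 11110000 → 4-byte char (#7). Advance 4.
Byte at offset 17: 0xE4 = 11100100 → 3-byte char (#8). Advance 3.
Byte at offset 20: 0xE4 = 11100100 → 3-byte char (#9). Advance 3.
Byte at offset 23: 0xF2 = 11110010 → 4-byte char (#10). Advance 4.
Reached end at offset 27 after 10 code points.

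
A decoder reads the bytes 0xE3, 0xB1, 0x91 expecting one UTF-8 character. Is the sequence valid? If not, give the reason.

Leading byte 0xE3 = 11100011 → 3-byte form.
Continuation bytes 0xB1=10110001, 0x91=10010001 all match 10xxxxxx.
Decoded value 0x3C51 is ≥ 0x800 (shortest form) and not a surrogate.

valid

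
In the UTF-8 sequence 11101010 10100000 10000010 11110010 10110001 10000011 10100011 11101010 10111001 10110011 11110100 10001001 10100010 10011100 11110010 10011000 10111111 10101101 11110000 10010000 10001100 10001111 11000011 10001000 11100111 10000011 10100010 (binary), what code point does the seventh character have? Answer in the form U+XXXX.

U+00C8

Offset 0: leading byte 0xEA = 11101010 → 3-byte char #1 = EA A0 82.
Offset 3: leading byte 0xF2 = 11110010 → 4-byte char #2 = F2 B1 83 A3.
Offset 7: leading byte 0xEA = 11101010 → 3-byte char #3 = EA B9 B3.
Offset 10: leading byte 0xF4 = 11110100 → 4-byte char #4 = F4 89 A2 9C.
Offset 14: leading byte 0xF2 = 11110010 → 4-byte char #5 = F2 98 BF AD.
Offset 18: leading byte 0xF0 = 11110000 → 4-byte char #6 = F0 90 8C 8F.
Offset 22: leading byte 0xC3 = 11000011 → 2-byte char #7 = C3 88.
Leading byte 0xC3 = 11000011 matches 110xxxxx → 2-byte sequence.
Byte 1: 0xC3 = 11000011, payload 00011 (5 bits).
Byte 2: 0x88 = 10001000 (10xxxxxx ✓), payload 001000.
Concatenate: 00011001000 = 0xC8 (11 bits → U+00C8).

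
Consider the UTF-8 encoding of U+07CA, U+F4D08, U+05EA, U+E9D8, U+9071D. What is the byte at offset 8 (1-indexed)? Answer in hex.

0xAA

1-indexed offset 8 is 0-indexed offset 7.
U+07CA → 2-byte form DF 8A at offsets 0–1.
U+F4D08 → 4-byte form F3 B4 B4 88 at offsets 2–5.
U+05EA → 2-byte form D7 AA at offsets 6–7.
Offset 7 falls in char 3's range; it's byte 2 of D7 AA = 0xAA.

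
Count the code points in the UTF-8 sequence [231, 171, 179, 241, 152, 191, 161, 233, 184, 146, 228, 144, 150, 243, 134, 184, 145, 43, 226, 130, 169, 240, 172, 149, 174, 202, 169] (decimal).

9

Byte at offset 0: 0xE7 = 11100111 → 3-byte char (#1). Advance 3.
Byte at offset 3: 0xF1 = 11110001 → 4-byte char (#2). Advance 4.
Byte at offset 7: 0xE9 = 11101001 → 3-byte char (#3). Advance 3.
Byte at offset 10: 0xE4 = 11100100 → 3-byte char (#4). Advance 3.
Byte at offset 13: 0xF3 = 11110011 → 4-byte char (#5). Advance 4.
Byte at offset 17: 0x2B = 00101011 → 1-byte char (#6). Advance 1.
Byte at offset 18: 0xE2 = 11100010 → 3-byte char (#7). Advance 3.
Byte at offset 21: 0xF0 = 11110000 → 4-byte char (#8). Advance 4.
Byte at offset 25: 0xCA = 11001010 → 2-byte char (#9). Advance 2.
Reached end at offset 27 after 9 code points.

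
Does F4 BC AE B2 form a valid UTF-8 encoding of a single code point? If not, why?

invalid (encodes a value above U+10FFFF)

Leading byte 0xF4 = 11110100 → 4-byte form.
Payload = 0x13CBB2, which exceeds U+10FFFF, the maximum Unicode code point. (Leading bytes F5–FF, or F4 followed by ≥ 0x90, are invalid.)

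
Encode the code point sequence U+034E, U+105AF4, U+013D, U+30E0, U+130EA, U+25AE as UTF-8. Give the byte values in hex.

U+034E: 2-byte form → CD 8E.
U+105AF4: 4-byte form → F4 85 AB B4.
U+013D: 2-byte form → C4 BD.
U+30E0: 3-byte form → E3 83 A0.
U+130EA: 4-byte form → F0 93 83 AA.
U+25AE: 3-byte form → E2 96 AE.
Concatenated (18 bytes): CD 8E F4 85 AB B4 C4 BD E3 83 A0 F0 93 83 AA E2 96 AE.

CD 8E F4 85 AB B4 C4 BD E3 83 A0 F0 93 83 AA E2 96 AE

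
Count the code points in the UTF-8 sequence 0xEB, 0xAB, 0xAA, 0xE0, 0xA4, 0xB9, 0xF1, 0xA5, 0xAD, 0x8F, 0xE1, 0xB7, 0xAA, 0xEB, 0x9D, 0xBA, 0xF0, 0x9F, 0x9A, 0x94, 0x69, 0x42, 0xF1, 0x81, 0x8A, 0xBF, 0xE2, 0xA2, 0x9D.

Byte at offset 0: 0xEB = 11101011 → 3-byte char (#1). Advance 3.
Byte at offset 3: 0xE0 = 11100000 → 3-byte char (#2). Advance 3.
Byte at offset 6: 0xF1 = 11110001 → 4-byte char (#3). Advance 4.
Byte at offset 10: 0xE1 = 11100001 → 3-byte char (#4). Advance 3.
Byte at offset 13: 0xEB = 11101011 → 3-byte char (#5). Advance 3.
Byte at offset 16: 0xF0 = 11110000 → 4-byte char (#6). Advance 4.
Byte at offset 20: 0x69 = 01101001 → 1-byte char (#7). Advance 1.
Byte at offset 21: 0x42 = 01000010 → 1-byte char (#8). Advance 1.
Byte at offset 22: 0xF1 = 11110001 → 4-byte char (#9). Advance 4.
Byte at offset 26: 0xE2 = 11100010 → 3-byte char (#10). Advance 3.
Reached end at offset 29 after 10 code points.

10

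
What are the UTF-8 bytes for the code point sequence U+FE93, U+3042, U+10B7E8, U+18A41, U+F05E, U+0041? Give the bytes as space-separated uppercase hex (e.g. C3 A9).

U+FE93: 3-byte form → EF BA 93.
U+3042: 3-byte form → E3 81 82.
U+10B7E8: 4-byte form → F4 8B 9F A8.
U+18A41: 4-byte form → F0 98 A9 81.
U+F05E: 3-byte form → EF 81 9E.
U+0041: 1-byte form → 41.
Concatenated (18 bytes): EF BA 93 E3 81 82 F4 8B 9F A8 F0 98 A9 81 EF 81 9E 41.

EF BA 93 E3 81 82 F4 8B 9F A8 F0 98 A9 81 EF 81 9E 41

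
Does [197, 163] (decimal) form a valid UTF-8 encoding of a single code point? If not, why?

valid

Leading byte 0xC5 = 11000101 → 2-byte form.
Continuation bytes 0xA3=10100011 all match 10xxxxxx.
Decoded value 0x163 is ≥ 0x80 (shortest form) and not a surrogate.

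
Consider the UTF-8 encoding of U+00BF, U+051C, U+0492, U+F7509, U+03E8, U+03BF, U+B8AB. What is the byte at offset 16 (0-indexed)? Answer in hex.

U+00BF → 2-byte form C2 BF at offsets 0–1.
U+051C → 2-byte form D4 9C at offsets 2–3.
U+0492 → 2-byte form D2 92 at offsets 4–5.
U+F7509 → 4-byte form F3 B7 94 89 at offsets 6–9.
U+03E8 → 2-byte form CF A8 at offsets 10–11.
U+03BF → 2-byte form CE BF at offsets 12–13.
U+B8AB → 3-byte form EB A2 AB at offsets 14–16.
Offset 16 falls in char 7's range; it's byte 3 of EB A2 AB = 0xAB.

0xAB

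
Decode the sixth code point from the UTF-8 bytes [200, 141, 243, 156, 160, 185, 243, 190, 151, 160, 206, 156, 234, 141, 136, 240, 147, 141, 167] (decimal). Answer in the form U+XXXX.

Offset 0: leading byte 0xC8 = 11001000 → 2-byte char #1 = C8 8D.
Offset 2: leading byte 0xF3 = 11110011 → 4-byte char #2 = F3 9C A0 B9.
Offset 6: leading byte 0xF3 = 11110011 → 4-byte char #3 = F3 BE 97 A0.
Offset 10: leading byte 0xCE = 11001110 → 2-byte char #4 = CE 9C.
Offset 12: leading byte 0xEA = 11101010 → 3-byte char #5 = EA 8D 88.
Offset 15: leading byte 0xF0 = 11110000 → 4-byte char #6 = F0 93 8D A7.
Leading byte 0xF0 = 11110000 matches 11110xxx → 4-byte sequence.
Byte 1: 0xF0 = 11110000, payload 000 (3 bits).
Byte 2: 0x93 = 10010011 (10xxxxxx ✓), payload 010011.
Byte 3: 0x8D = 10001101 (10xxxxxx ✓), payload 001101.
Byte 4: 0xA7 = 10100111 (10xxxxxx ✓), payload 100111.
Concatenate: 000010011001101100111 = 0x13367 (21 bits → U+13367).

U+13367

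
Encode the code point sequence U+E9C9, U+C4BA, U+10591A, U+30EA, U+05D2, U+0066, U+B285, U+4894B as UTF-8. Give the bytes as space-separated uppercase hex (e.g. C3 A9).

EE A7 89 EC 92 BA F4 85 A4 9A E3 83 AA D7 92 66 EB 8A 85 F1 88 A5 8B

U+E9C9: 3-byte form → EE A7 89.
U+C4BA: 3-byte form → EC 92 BA.
U+10591A: 4-byte form → F4 85 A4 9A.
U+30EA: 3-byte form → E3 83 AA.
U+05D2: 2-byte form → D7 92.
U+0066: 1-byte form → 66.
U+B285: 3-byte form → EB 8A 85.
U+4894B: 4-byte form → F1 88 A5 8B.
Concatenated (23 bytes): EE A7 89 EC 92 BA F4 85 A4 9A E3 83 AA D7 92 66 EB 8A 85 F1 88 A5 8B.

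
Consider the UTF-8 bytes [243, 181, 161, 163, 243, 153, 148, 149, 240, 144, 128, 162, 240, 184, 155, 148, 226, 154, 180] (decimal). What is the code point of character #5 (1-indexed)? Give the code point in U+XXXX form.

U+26B4

Offset 0: leading byte 0xF3 = 11110011 → 4-byte char #1 = F3 B5 A1 A3.
Offset 4: leading byte 0xF3 = 11110011 → 4-byte char #2 = F3 99 94 95.
Offset 8: leading byte 0xF0 = 11110000 → 4-byte char #3 = F0 90 80 A2.
Offset 12: leading byte 0xF0 = 11110000 → 4-byte char #4 = F0 B8 9B 94.
Offset 16: leading byte 0xE2 = 11100010 → 3-byte char #5 = E2 9A B4.
Leading byte 0xE2 = 11100010 matches 1110xxxx → 3-byte sequence.
Byte 1: 0xE2 = 11100010, payload 0010 (4 bits).
Byte 2: 0x9A = 10011010 (10xxxxxx ✓), payload 011010.
Byte 3: 0xB4 = 10110100 (10xxxxxx ✓), payload 110100.
Concatenate: 0010011010110100 = 0x26B4 (16 bits → U+26B4).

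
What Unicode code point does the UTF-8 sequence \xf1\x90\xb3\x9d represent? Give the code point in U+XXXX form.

Leading byte 0xF1 = 11110001 matches 11110xxx → 4-byte sequence.
Byte 1: 0xF1 = 11110001, payload 001 (3 bits).
Byte 2: 0x90 = 10010000 (10xxxxxx ✓), payload 010000.
Byte 3: 0xB3 = 10110011 (10xxxxxx ✓), payload 110011.
Byte 4: 0x9D = 10011101 (10xxxxxx ✓), payload 011101.
Concatenate: 001010000110011011101 = 0x50CDD (21 bits → U+50CDD).

U+50CDD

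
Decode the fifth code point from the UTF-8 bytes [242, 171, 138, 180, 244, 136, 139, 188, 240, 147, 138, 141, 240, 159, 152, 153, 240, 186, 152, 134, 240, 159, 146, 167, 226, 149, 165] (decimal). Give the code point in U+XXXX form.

U+3A606

Offset 0: leading byte 0xF2 = 11110010 → 4-byte char #1 = F2 AB 8A B4.
Offset 4: leading byte 0xF4 = 11110100 → 4-byte char #2 = F4 88 8B BC.
Offset 8: leading byte 0xF0 = 11110000 → 4-byte char #3 = F0 93 8A 8D.
Offset 12: leading byte 0xF0 = 11110000 → 4-byte char #4 = F0 9F 98 99.
Offset 16: leading byte 0xF0 = 11110000 → 4-byte char #5 = F0 BA 98 86.
Leading byte 0xF0 = 11110000 matches 11110xxx → 4-byte sequence.
Byte 1: 0xF0 = 11110000, payload 000 (3 bits).
Byte 2: 0xBA = 10111010 (10xxxxxx ✓), payload 111010.
Byte 3: 0x98 = 10011000 (10xxxxxx ✓), payload 011000.
Byte 4: 0x86 = 10000110 (10xxxxxx ✓), payload 000110.
Concatenate: 000111010011000000110 = 0x3A606 (21 bits → U+3A606).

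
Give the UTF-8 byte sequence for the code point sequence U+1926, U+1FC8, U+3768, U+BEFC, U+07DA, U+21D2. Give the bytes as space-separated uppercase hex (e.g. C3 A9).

U+1926: 3-byte form → E1 A4 A6.
U+1FC8: 3-byte form → E1 BF 88.
U+3768: 3-byte form → E3 9D A8.
U+BEFC: 3-byte form → EB BB BC.
U+07DA: 2-byte form → DF 9A.
U+21D2: 3-byte form → E2 87 92.
Concatenated (17 bytes): E1 A4 A6 E1 BF 88 E3 9D A8 EB BB BC DF 9A E2 87 92.

E1 A4 A6 E1 BF 88 E3 9D A8 EB BB BC DF 9A E2 87 92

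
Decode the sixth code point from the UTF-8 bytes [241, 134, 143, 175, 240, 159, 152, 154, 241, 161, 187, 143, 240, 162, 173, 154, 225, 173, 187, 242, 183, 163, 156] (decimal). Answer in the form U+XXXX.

U+B78DC

Offset 0: leading byte 0xF1 = 11110001 → 4-byte char #1 = F1 86 8F AF.
Offset 4: leading byte 0xF0 = 11110000 → 4-byte char #2 = F0 9F 98 9A.
Offset 8: leading byte 0xF1 = 11110001 → 4-byte char #3 = F1 A1 BB 8F.
Offset 12: leading byte 0xF0 = 11110000 → 4-byte char #4 = F0 A2 AD 9A.
Offset 16: leading byte 0xE1 = 11100001 → 3-byte char #5 = E1 AD BB.
Offset 19: leading byte 0xF2 = 11110010 → 4-byte char #6 = F2 B7 A3 9C.
Leading byte 0xF2 = 11110010 matches 11110xxx → 4-byte sequence.
Byte 1: 0xF2 = 11110010, payload 010 (3 bits).
Byte 2: 0xB7 = 10110111 (10xxxxxx ✓), payload 110111.
Byte 3: 0xA3 = 10100011 (10xxxxxx ✓), payload 100011.
Byte 4: 0x9C = 10011100 (10xxxxxx ✓), payload 011100.
Concatenate: 010110111100011011100 = 0xB78DC (21 bits → U+B78DC).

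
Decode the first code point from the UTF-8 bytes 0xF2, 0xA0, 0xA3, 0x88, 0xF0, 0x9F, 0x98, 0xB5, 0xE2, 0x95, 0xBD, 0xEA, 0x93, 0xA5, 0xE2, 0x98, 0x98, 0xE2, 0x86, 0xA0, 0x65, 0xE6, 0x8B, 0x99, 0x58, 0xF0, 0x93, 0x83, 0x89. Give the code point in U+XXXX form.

Offset 0: leading byte 0xF2 = 11110010 → 4-byte char #1 = F2 A0 A3 88.
Leading byte 0xF2 = 11110010 matches 11110xxx → 4-byte sequence.
Byte 1: 0xF2 = 11110010, payload 010 (3 bits).
Byte 2: 0xA0 = 10100000 (10xxxxxx ✓), payload 100000.
Byte 3: 0xA3 = 10100011 (10xxxxxx ✓), payload 100011.
Byte 4: 0x88 = 10001000 (10xxxxxx ✓), payload 001000.
Concatenate: 010100000100011001000 = 0xA08C8 (21 bits → U+A08C8).

U+A08C8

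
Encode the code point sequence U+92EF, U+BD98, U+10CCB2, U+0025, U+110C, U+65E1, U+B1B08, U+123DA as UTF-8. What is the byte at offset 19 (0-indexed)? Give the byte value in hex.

0xAC

U+92EF → 3-byte form E9 8B AF at offsets 0–2.
U+BD98 → 3-byte form EB B6 98 at offsets 3–5.
U+10CCB2 → 4-byte form F4 8C B2 B2 at offsets 6–9.
U+0025 → 1-byte form 25 at offsets 10–10.
U+110C → 3-byte form E1 84 8C at offsets 11–13.
U+65E1 → 3-byte form E6 97 A1 at offsets 14–16.
U+B1B08 → 4-byte form F2 B1 AC 88 at offsets 17–20.
Offset 19 falls in char 7's range; it's byte 3 of F2 B1 AC 88 = 0xAC.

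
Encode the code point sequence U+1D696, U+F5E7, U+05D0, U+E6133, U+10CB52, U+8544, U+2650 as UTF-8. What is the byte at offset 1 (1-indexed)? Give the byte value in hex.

0xF0

1-indexed offset 1 is 0-indexed offset 0.
U+1D696 → 4-byte form F0 9D 9A 96 at offsets 0–3.
Offset 0 falls in char 1's range; it's byte 1 of F0 9D 9A 96 = 0xF0.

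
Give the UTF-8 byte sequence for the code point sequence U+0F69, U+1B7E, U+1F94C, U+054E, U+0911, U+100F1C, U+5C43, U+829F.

U+0F69: 3-byte form → E0 BD A9.
U+1B7E: 3-byte form → E1 AD BE.
U+1F94C: 4-byte form → F0 9F A5 8C.
U+054E: 2-byte form → D5 8E.
U+0911: 3-byte form → E0 A4 91.
U+100F1C: 4-byte form → F4 80 BC 9C.
U+5C43: 3-byte form → E5 B1 83.
U+829F: 3-byte form → E8 8A 9F.
Concatenated (25 bytes): E0 BD A9 E1 AD BE F0 9F A5 8C D5 8E E0 A4 91 F4 80 BC 9C E5 B1 83 E8 8A 9F.

E0 BD A9 E1 AD BE F0 9F A5 8C D5 8E E0 A4 91 F4 80 BC 9C E5 B1 83 E8 8A 9F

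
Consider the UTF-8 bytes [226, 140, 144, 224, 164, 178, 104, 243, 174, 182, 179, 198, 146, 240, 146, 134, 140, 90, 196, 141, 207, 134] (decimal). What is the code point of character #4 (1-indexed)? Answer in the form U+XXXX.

U+EEDB3

Offset 0: leading byte 0xE2 = 11100010 → 3-byte char #1 = E2 8C 90.
Offset 3: leading byte 0xE0 = 11100000 → 3-byte char #2 = E0 A4 B2.
Offset 6: leading byte 0x68 = 01101000 → 1-byte char #3 = 68.
Offset 7: leading byte 0xF3 = 11110011 → 4-byte char #4 = F3 AE B6 B3.
Leading byte 0xF3 = 11110011 matches 11110xxx → 4-byte sequence.
Byte 1: 0xF3 = 11110011, payload 011 (3 bits).
Byte 2: 0xAE = 10101110 (10xxxxxx ✓), payload 101110.
Byte 3: 0xB6 = 10110110 (10xxxxxx ✓), payload 110110.
Byte 4: 0xB3 = 10110011 (10xxxxxx ✓), payload 110011.
Concatenate: 011101110110110110011 = 0xEEDB3 (21 bits → U+EEDB3).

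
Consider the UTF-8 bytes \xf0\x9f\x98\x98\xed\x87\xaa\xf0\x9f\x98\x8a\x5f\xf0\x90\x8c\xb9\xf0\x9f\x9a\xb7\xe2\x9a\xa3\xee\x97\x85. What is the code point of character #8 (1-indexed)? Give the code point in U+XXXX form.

U+E5C5

Offset 0: leading byte 0xF0 = 11110000 → 4-byte char #1 = F0 9F 98 98.
Offset 4: leading byte 0xED = 11101101 → 3-byte char #2 = ED 87 AA.
Offset 7: leading byte 0xF0 = 11110000 → 4-byte char #3 = F0 9F 98 8A.
Offset 11: leading byte 0x5F = 01011111 → 1-byte char #4 = 5F.
Offset 12: leading byte 0xF0 = 11110000 → 4-byte char #5 = F0 90 8C B9.
Offset 16: leading byte 0xF0 = 11110000 → 4-byte char #6 = F0 9F 9A B7.
Offset 20: leading byte 0xE2 = 11100010 → 3-byte char #7 = E2 9A A3.
Offset 23: leading byte 0xEE = 11101110 → 3-byte char #8 = EE 97 85.
Leading byte 0xEE = 11101110 matches 1110xxxx → 3-byte sequence.
Byte 1: 0xEE = 11101110, payload 1110 (4 bits).
Byte 2: 0x97 = 10010111 (10xxxxxx ✓), payload 010111.
Byte 3: 0x85 = 10000101 (10xxxxxx ✓), payload 000101.
Concatenate: 1110010111000101 = 0xE5C5 (16 bits → U+E5C5).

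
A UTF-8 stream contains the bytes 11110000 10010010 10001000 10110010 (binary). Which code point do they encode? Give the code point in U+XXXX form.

U+12232

Leading byte 0xF0 = 11110000 matches 11110xxx → 4-byte sequence.
Byte 1: 0xF0 = 11110000, payload 000 (3 bits).
Byte 2: 0x92 = 10010010 (10xxxxxx ✓), payload 010010.
Byte 3: 0x88 = 10001000 (10xxxxxx ✓), payload 001000.
Byte 4: 0xB2 = 10110010 (10xxxxxx ✓), payload 110010.
Concatenate: 000010010001000110010 = 0x12232 (21 bits → U+12232).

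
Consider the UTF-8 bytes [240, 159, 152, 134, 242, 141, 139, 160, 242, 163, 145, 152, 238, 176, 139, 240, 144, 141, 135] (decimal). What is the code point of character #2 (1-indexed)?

U+8D2E0

Offset 0: leading byte 0xF0 = 11110000 → 4-byte char #1 = F0 9F 98 86.
Offset 4: leading byte 0xF2 = 11110010 → 4-byte char #2 = F2 8D 8B A0.
Leading byte 0xF2 = 11110010 matches 11110xxx → 4-byte sequence.
Byte 1: 0xF2 = 11110010, payload 010 (3 bits).
Byte 2: 0x8D = 10001101 (10xxxxxx ✓), payload 001101.
Byte 3: 0x8B = 10001011 (10xxxxxx ✓), payload 001011.
Byte 4: 0xA0 = 10100000 (10xxxxxx ✓), payload 100000.
Concatenate: 010001101001011100000 = 0x8D2E0 (21 bits → U+8D2E0).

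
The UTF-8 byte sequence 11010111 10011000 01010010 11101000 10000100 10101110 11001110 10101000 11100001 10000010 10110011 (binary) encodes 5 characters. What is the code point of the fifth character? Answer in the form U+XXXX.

Offset 0: leading byte 0xD7 = 11010111 → 2-byte char #1 = D7 98.
Offset 2: leading byte 0x52 = 01010010 → 1-byte char #2 = 52.
Offset 3: leading byte 0xE8 = 11101000 → 3-byte char #3 = E8 84 AE.
Offset 6: leading byte 0xCE = 11001110 → 2-byte char #4 = CE A8.
Offset 8: leading byte 0xE1 = 11100001 → 3-byte char #5 = E1 82 B3.
Leading byte 0xE1 = 11100001 matches 1110xxxx → 3-byte sequence.
Byte 1: 0xE1 = 11100001, payload 0001 (4 bits).
Byte 2: 0x82 = 10000010 (10xxxxxx ✓), payload 000010.
Byte 3: 0xB3 = 10110011 (10xxxxxx ✓), payload 110011.
Concatenate: 0001000010110011 = 0x10B3 (16 bits → U+10B3).

U+10B3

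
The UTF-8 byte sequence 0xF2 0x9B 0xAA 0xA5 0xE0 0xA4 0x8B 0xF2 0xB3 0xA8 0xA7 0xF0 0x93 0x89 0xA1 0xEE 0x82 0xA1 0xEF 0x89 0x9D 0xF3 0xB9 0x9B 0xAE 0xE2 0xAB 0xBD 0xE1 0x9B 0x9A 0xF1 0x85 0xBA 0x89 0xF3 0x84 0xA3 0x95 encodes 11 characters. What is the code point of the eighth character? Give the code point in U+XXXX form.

U+2AFD

Offset 0: leading byte 0xF2 = 11110010 → 4-byte char #1 = F2 9B AA A5.
Offset 4: leading byte 0xE0 = 11100000 → 3-byte char #2 = E0 A4 8B.
Offset 7: leading byte 0xF2 = 11110010 → 4-byte char #3 = F2 B3 A8 A7.
Offset 11: leading byte 0xF0 = 11110000 → 4-byte char #4 = F0 93 89 A1.
Offset 15: leading byte 0xEE = 11101110 → 3-byte char #5 = EE 82 A1.
Offset 18: leading byte 0xEF = 11101111 → 3-byte char #6 = EF 89 9D.
Offset 21: leading byte 0xF3 = 11110011 → 4-byte char #7 = F3 B9 9B AE.
Offset 25: leading byte 0xE2 = 11100010 → 3-byte char #8 = E2 AB BD.
Leading byte 0xE2 = 11100010 matches 1110xxxx → 3-byte sequence.
Byte 1: 0xE2 = 11100010, payload 0010 (4 bits).
Byte 2: 0xAB = 10101011 (10xxxxxx ✓), payload 101011.
Byte 3: 0xBD = 10111101 (10xxxxxx ✓), payload 111101.
Concatenate: 0010101011111101 = 0x2AFD (16 bits → U+2AFD).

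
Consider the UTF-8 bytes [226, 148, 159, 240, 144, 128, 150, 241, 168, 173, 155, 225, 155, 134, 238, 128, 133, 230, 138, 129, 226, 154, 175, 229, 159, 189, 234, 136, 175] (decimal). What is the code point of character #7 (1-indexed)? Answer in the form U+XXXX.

Offset 0: leading byte 0xE2 = 11100010 → 3-byte char #1 = E2 94 9F.
Offset 3: leading byte 0xF0 = 11110000 → 4-byte char #2 = F0 90 80 96.
Offset 7: leading byte 0xF1 = 11110001 → 4-byte char #3 = F1 A8 AD 9B.
Offset 11: leading byte 0xE1 = 11100001 → 3-byte char #4 = E1 9B 86.
Offset 14: leading byte 0xEE = 11101110 → 3-byte char #5 = EE 80 85.
Offset 17: leading byte 0xE6 = 11100110 → 3-byte char #6 = E6 8A 81.
Offset 20: leading byte 0xE2 = 11100010 → 3-byte char #7 = E2 9A AF.
Leading byte 0xE2 = 11100010 matches 1110xxxx → 3-byte sequence.
Byte 1: 0xE2 = 11100010, payload 0010 (4 bits).
Byte 2: 0x9A = 10011010 (10xxxxxx ✓), payload 011010.
Byte 3: 0xAF = 10101111 (10xxxxxx ✓), payload 101111.
Concatenate: 0010011010101111 = 0x26AF (16 bits → U+26AF).

U+26AF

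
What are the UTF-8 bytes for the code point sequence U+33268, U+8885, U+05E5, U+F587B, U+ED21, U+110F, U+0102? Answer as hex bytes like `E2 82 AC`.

F0 B3 89 A8 E8 A2 85 D7 A5 F3 B5 A1 BB EE B4 A1 E1 84 8F C4 82

U+33268: 4-byte form → F0 B3 89 A8.
U+8885: 3-byte form → E8 A2 85.
U+05E5: 2-byte form → D7 A5.
U+F587B: 4-byte form → F3 B5 A1 BB.
U+ED21: 3-byte form → EE B4 A1.
U+110F: 3-byte form → E1 84 8F.
U+0102: 2-byte form → C4 82.
Concatenated (21 bytes): F0 B3 89 A8 E8 A2 85 D7 A5 F3 B5 A1 BB EE B4 A1 E1 84 8F C4 82.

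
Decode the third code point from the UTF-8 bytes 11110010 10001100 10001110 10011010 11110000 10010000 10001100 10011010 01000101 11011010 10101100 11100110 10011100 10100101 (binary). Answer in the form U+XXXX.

Offset 0: leading byte 0xF2 = 11110010 → 4-byte char #1 = F2 8C 8E 9A.
Offset 4: leading byte 0xF0 = 11110000 → 4-byte char #2 = F0 90 8C 9A.
Offset 8: leading byte 0x45 = 01000101 → 1-byte char #3 = 45.
Leading byte 0x45 = 01000101 matches 0xxxxxxx → 1-byte sequence.
Byte 1: 0x45 = 01000101, payload 1000101 (7 bits).
Concatenate: 1000101 = 0x45 (7 bits → U+0045).

U+0045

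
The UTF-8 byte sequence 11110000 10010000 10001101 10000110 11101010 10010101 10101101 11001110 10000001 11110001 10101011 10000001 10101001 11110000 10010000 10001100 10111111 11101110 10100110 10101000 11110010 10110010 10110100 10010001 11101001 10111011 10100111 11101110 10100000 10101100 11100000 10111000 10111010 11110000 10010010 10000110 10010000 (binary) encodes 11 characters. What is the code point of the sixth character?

U+E9A8

Offset 0: leading byte 0xF0 = 11110000 → 4-byte char #1 = F0 90 8D 86.
Offset 4: leading byte 0xEA = 11101010 → 3-byte char #2 = EA 95 AD.
Offset 7: leading byte 0xCE = 11001110 → 2-byte char #3 = CE 81.
Offset 9: leading byte 0xF1 = 11110001 → 4-byte char #4 = F1 AB 81 A9.
Offset 13: leading byte 0xF0 = 11110000 → 4-byte char #5 = F0 90 8C BF.
Offset 17: leading byte 0xEE = 11101110 → 3-byte char #6 = EE A6 A8.
Leading byte 0xEE = 11101110 matches 1110xxxx → 3-byte sequence.
Byte 1: 0xEE = 11101110, payload 1110 (4 bits).
Byte 2: 0xA6 = 10100110 (10xxxxxx ✓), payload 100110.
Byte 3: 0xA8 = 10101000 (10xxxxxx ✓), payload 101000.
Concatenate: 1110100110101000 = 0xE9A8 (16 bits → U+E9A8).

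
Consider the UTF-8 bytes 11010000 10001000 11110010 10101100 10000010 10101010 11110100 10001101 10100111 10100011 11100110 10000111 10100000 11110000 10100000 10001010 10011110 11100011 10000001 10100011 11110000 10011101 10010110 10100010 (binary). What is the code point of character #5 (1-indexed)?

Offset 0: leading byte 0xD0 = 11010000 → 2-byte char #1 = D0 88.
Offset 2: leading byte 0xF2 = 11110010 → 4-byte char #2 = F2 AC 82 AA.
Offset 6: leading byte 0xF4 = 11110100 → 4-byte char #3 = F4 8D A7 A3.
Offset 10: leading byte 0xE6 = 11100110 → 3-byte char #4 = E6 87 A0.
Offset 13: leading byte 0xF0 = 11110000 → 4-byte char #5 = F0 A0 8A 9E.
Leading byte 0xF0 = 11110000 matches 11110xxx → 4-byte sequence.
Byte 1: 0xF0 = 11110000, payload 000 (3 bits).
Byte 2: 0xA0 = 10100000 (10xxxxxx ✓), payload 100000.
Byte 3: 0x8A = 10001010 (10xxxxxx ✓), payload 001010.
Byte 4: 0x9E = 10011110 (10xxxxxx ✓), payload 011110.
Concatenate: 000100000001010011110 = 0x2029E (21 bits → U+2029E).

U+2029E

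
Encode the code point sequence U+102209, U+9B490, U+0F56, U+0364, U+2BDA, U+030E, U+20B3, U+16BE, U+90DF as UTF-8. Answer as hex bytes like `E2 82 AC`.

U+102209: 4-byte form → F4 82 88 89.
U+9B490: 4-byte form → F2 9B 92 90.
U+0F56: 3-byte form → E0 BD 96.
U+0364: 2-byte form → CD A4.
U+2BDA: 3-byte form → E2 AF 9A.
U+030E: 2-byte form → CC 8E.
U+20B3: 3-byte form → E2 82 B3.
U+16BE: 3-byte form → E1 9A BE.
U+90DF: 3-byte form → E9 83 9F.
Concatenated (27 bytes): F4 82 88 89 F2 9B 92 90 E0 BD 96 CD A4 E2 AF 9A CC 8E E2 82 B3 E1 9A BE E9 83 9F.

F4 82 88 89 F2 9B 92 90 E0 BD 96 CD A4 E2 AF 9A CC 8E E2 82 B3 E1 9A BE E9 83 9F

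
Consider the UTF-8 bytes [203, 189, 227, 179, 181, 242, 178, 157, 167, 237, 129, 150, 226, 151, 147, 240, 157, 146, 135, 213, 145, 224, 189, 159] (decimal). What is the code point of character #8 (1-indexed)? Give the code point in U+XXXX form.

U+0F5F

Offset 0: leading byte 0xCB = 11001011 → 2-byte char #1 = CB BD.
Offset 2: leading byte 0xE3 = 11100011 → 3-byte char #2 = E3 B3 B5.
Offset 5: leading byte 0xF2 = 11110010 → 4-byte char #3 = F2 B2 9D A7.
Offset 9: leading byte 0xED = 11101101 → 3-byte char #4 = ED 81 96.
Offset 12: leading byte 0xE2 = 11100010 → 3-byte char #5 = E2 97 93.
Offset 15: leading byte 0xF0 = 11110000 → 4-byte char #6 = F0 9D 92 87.
Offset 19: leading byte 0xD5 = 11010101 → 2-byte char #7 = D5 91.
Offset 21: leading byte 0xE0 = 11100000 → 3-byte char #8 = E0 BD 9F.
Leading byte 0xE0 = 11100000 matches 1110xxxx → 3-byte sequence.
Byte 1: 0xE0 = 11100000, payload 0000 (4 bits).
Byte 2: 0xBD = 10111101 (10xxxxxx ✓), payload 111101.
Byte 3: 0x9F = 10011111 (10xxxxxx ✓), payload 011111.
Concatenate: 0000111101011111 = 0xF5F (16 bits → U+0F5F).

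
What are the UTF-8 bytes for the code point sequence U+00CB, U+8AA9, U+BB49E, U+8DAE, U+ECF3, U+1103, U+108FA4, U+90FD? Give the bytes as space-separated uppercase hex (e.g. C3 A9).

C3 8B E8 AA A9 F2 BB 92 9E E8 B6 AE EE B3 B3 E1 84 83 F4 88 BE A4 E9 83 BD

U+00CB: 2-byte form → C3 8B.
U+8AA9: 3-byte form → E8 AA A9.
U+BB49E: 4-byte form → F2 BB 92 9E.
U+8DAE: 3-byte form → E8 B6 AE.
U+ECF3: 3-byte form → EE B3 B3.
U+1103: 3-byte form → E1 84 83.
U+108FA4: 4-byte form → F4 88 BE A4.
U+90FD: 3-byte form → E9 83 BD.
Concatenated (25 bytes): C3 8B E8 AA A9 F2 BB 92 9E E8 B6 AE EE B3 B3 E1 84 83 F4 88 BE A4 E9 83 BD.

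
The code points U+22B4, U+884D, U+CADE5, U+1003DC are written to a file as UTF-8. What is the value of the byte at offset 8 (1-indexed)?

1-indexed offset 8 is 0-indexed offset 7.
U+22B4 → 3-byte form E2 8A B4 at offsets 0–2.
U+884D → 3-byte form E8 A1 8D at offsets 3–5.
U+CADE5 → 4-byte form F3 8A B7 A5 at offsets 6–9.
Offset 7 falls in char 3's range; it's byte 2 of F3 8A B7 A5 = 0x8A.

0x8A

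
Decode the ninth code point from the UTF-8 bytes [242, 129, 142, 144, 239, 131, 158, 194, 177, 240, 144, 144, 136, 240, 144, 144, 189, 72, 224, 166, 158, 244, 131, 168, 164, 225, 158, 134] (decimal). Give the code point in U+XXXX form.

Offset 0: leading byte 0xF2 = 11110010 → 4-byte char #1 = F2 81 8E 90.
Offset 4: leading byte 0xEF = 11101111 → 3-byte char #2 = EF 83 9E.
Offset 7: leading byte 0xC2 = 11000010 → 2-byte char #3 = C2 B1.
Offset 9: leading byte 0xF0 = 11110000 → 4-byte char #4 = F0 90 90 88.
Offset 13: leading byte 0xF0 = 11110000 → 4-byte char #5 = F0 90 90 BD.
Offset 17: leading byte 0x48 = 01001000 → 1-byte char #6 = 48.
Offset 18: leading byte 0xE0 = 11100000 → 3-byte char #7 = E0 A6 9E.
Offset 21: leading byte 0xF4 = 11110100 → 4-byte char #8 = F4 83 A8 A4.
Offset 25: leading byte 0xE1 = 11100001 → 3-byte char #9 = E1 9E 86.
Leading byte 0xE1 = 11100001 matches 1110xxxx → 3-byte sequence.
Byte 1: 0xE1 = 11100001, payload 0001 (4 bits).
Byte 2: 0x9E = 10011110 (10xxxxxx ✓), payload 011110.
Byte 3: 0x86 = 10000110 (10xxxxxx ✓), payload 000110.
Concatenate: 0001011110000110 = 0x1786 (16 bits → U+1786).

U+1786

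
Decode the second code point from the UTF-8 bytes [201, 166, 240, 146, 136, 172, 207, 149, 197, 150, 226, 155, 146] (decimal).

U+1222C

Offset 0: leading byte 0xC9 = 11001001 → 2-byte char #1 = C9 A6.
Offset 2: leading byte 0xF0 = 11110000 → 4-byte char #2 = F0 92 88 AC.
Leading byte 0xF0 = 11110000 matches 11110xxx → 4-byte sequence.
Byte 1: 0xF0 = 11110000, payload 000 (3 bits).
Byte 2: 0x92 = 10010010 (10xxxxxx ✓), payload 010010.
Byte 3: 0x88 = 10001000 (10xxxxxx ✓), payload 001000.
Byte 4: 0xAC = 10101100 (10xxxxxx ✓), payload 101100.
Concatenate: 000010010001000101100 = 0x1222C (21 bits → U+1222C).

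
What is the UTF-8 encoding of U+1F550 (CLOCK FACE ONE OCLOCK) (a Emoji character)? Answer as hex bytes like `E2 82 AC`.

F0 9F 95 90

U+1F550 = 0x1F550 = 128336 decimal. In range U+10000–U+10FFFF → 4-byte form: 11110xxx 10xxxxxx 10xxxxxx 10xxxxxx.
Binary (21 bits): 000011111010101010000.
Split 3+6+6+6: 000 | 011111 | 010101 | 010000.
Byte 1: 11110000 = 0xF0.
Byte 2: 10011111 = 0x9F.
Byte 3: 10010101 = 0x95.
Byte 4: 10010000 = 0x90.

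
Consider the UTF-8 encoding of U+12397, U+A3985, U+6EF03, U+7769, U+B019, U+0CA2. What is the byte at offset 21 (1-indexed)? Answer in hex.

1-indexed offset 21 is 0-indexed offset 20.
U+12397 → 4-byte form F0 92 8E 97 at offsets 0–3.
U+A3985 → 4-byte form F2 A3 A6 85 at offsets 4–7.
U+6EF03 → 4-byte form F1 AE BC 83 at offsets 8–11.
U+7769 → 3-byte form E7 9D A9 at offsets 12–14.
U+B019 → 3-byte form EB 80 99 at offsets 15–17.
U+0CA2 → 3-byte form E0 B2 A2 at offsets 18–20.
Offset 20 falls in char 6's range; it's byte 3 of E0 B2 A2 = 0xA2.

0xA2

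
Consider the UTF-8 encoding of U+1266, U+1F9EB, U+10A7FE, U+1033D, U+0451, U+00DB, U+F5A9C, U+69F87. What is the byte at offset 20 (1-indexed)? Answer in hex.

1-indexed offset 20 is 0-indexed offset 19.
U+1266 → 3-byte form E1 89 A6 at offsets 0–2.
U+1F9EB → 4-byte form F0 9F A7 AB at offsets 3–6.
U+10A7FE → 4-byte form F4 8A 9F BE at offsets 7–10.
U+1033D → 4-byte form F0 90 8C BD at offsets 11–14.
U+0451 → 2-byte form D1 91 at offsets 15–16.
U+00DB → 2-byte form C3 9B at offsets 17–18.
U+F5A9C → 4-byte form F3 B5 AA 9C at offsets 19–22.
Offset 19 falls in char 7's range; it's byte 1 of F3 B5 AA 9C = 0xF3.

0xF3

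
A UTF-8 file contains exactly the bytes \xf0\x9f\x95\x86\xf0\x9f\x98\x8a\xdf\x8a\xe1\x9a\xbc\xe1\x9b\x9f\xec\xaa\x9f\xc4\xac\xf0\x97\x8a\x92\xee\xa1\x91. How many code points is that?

Byte at offset 0: 0xF0 = 11110000 → 4-byte char (#1). Advance 4.
Byte at offset 4: 0xF0 = 11110000 → 4-byte char (#2). Advance 4.
Byte at offset 8: 0xDF = 11011111 → 2-byte char (#3). Advance 2.
Byte at offset 10: 0xE1 = 11100001 → 3-byte char (#4). Advance 3.
Byte at offset 13: 0xE1 = 11100001 → 3-byte char (#5). Advance 3.
Byte at offset 16: 0xEC = 11101100 → 3-byte char (#6). Advance 3.
Byte at offset 19: 0xC4 = 11000100 → 2-byte char (#7). Advance 2.
Byte at offset 21: 0xF0 = 11110000 → 4-byte char (#8). Advance 4.
Byte at offset 25: 0xEE = 11101110 → 3-byte char (#9). Advance 3.
Reached end at offset 28 after 9 code points.

9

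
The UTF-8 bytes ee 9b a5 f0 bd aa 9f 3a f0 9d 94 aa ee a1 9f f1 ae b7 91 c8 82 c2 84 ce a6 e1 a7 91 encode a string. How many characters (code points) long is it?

Byte at offset 0: 0xEE = 11101110 → 3-byte char (#1). Advance 3.
Byte at offset 3: 0xF0 = 11110000 → 4-byte char (#2). Advance 4.
Byte at offset 7: 0x3A = 00111010 → 1-byte char (#3). Advance 1.
Byte at offset 8: 0xF0 = 11110000 → 4-byte char (#4). Advance 4.
Byte at offset 12: 0xEE = 11101110 → 3-byte char (#5). Advance 3.
Byte at offset 15: 0xF1 = 11110001 → 4-byte char (#6). Advance 4.
Byte at offset 19: 0xC8 = 11001000 → 2-byte char (#7). Advance 2.
Byte at offset 21: 0xC2 = 11000010 → 2-byte char (#8). Advance 2.
Byte at offset 23: 0xCE = 11001110 → 2-byte char (#9). Advance 2.
Byte at offset 25: 0xE1 = 11100001 → 3-byte char (#10). Advance 3.
Reached end at offset 28 after 10 code points.

10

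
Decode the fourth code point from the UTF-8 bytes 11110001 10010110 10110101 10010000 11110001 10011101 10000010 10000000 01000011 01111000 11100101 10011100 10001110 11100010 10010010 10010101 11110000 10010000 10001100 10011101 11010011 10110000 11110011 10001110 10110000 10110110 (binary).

Offset 0: leading byte 0xF1 = 11110001 → 4-byte char #1 = F1 96 B5 90.
Offset 4: leading byte 0xF1 = 11110001 → 4-byte char #2 = F1 9D 82 80.
Offset 8: leading byte 0x43 = 01000011 → 1-byte char #3 = 43.
Offset 9: leading byte 0x78 = 01111000 → 1-byte char #4 = 78.
Leading byte 0x78 = 01111000 matches 0xxxxxxx → 1-byte sequence.
Byte 1: 0x78 = 01111000, payload 1111000 (7 bits).
Concatenate: 1111000 = 0x78 (7 bits → U+0078).

U+0078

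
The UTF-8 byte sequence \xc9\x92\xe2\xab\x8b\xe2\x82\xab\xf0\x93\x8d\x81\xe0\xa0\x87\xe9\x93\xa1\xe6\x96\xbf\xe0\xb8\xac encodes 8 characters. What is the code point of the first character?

U+0252

Offset 0: leading byte 0xC9 = 11001001 → 2-byte char #1 = C9 92.
Leading byte 0xC9 = 11001001 matches 110xxxxx → 2-byte sequence.
Byte 1: 0xC9 = 11001001, payload 01001 (5 bits).
Byte 2: 0x92 = 10010010 (10xxxxxx ✓), payload 010010.
Concatenate: 01001010010 = 0x252 (11 bits → U+0252).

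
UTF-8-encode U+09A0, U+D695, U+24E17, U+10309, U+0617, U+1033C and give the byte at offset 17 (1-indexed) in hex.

1-indexed offset 17 is 0-indexed offset 16.
U+09A0 → 3-byte form E0 A6 A0 at offsets 0–2.
U+D695 → 3-byte form ED 9A 95 at offsets 3–5.
U+24E17 → 4-byte form F0 A4 B8 97 at offsets 6–9.
U+10309 → 4-byte form F0 90 8C 89 at offsets 10–13.
U+0617 → 2-byte form D8 97 at offsets 14–15.
U+1033C → 4-byte form F0 90 8C BC at offsets 16–19.
Offset 16 falls in char 6's range; it's byte 1 of F0 90 8C BC = 0xF0.

0xF0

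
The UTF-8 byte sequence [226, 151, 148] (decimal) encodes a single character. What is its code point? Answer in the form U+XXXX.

Leading byte 0xE2 = 11100010 matches 1110xxxx → 3-byte sequence.
Byte 1: 0xE2 = 11100010, payload 0010 (4 bits).
Byte 2: 0x97 = 10010111 (10xxxxxx ✓), payload 010111.
Byte 3: 0x94 = 10010100 (10xxxxxx ✓), payload 010100.
Concatenate: 0010010111010100 = 0x25D4 (16 bits → U+25D4).

U+25D4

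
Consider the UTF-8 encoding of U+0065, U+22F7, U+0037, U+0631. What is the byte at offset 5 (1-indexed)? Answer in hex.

1-indexed offset 5 is 0-indexed offset 4.
U+0065 → 1-byte form 65 at offsets 0–0.
U+22F7 → 3-byte form E2 8B B7 at offsets 1–3.
U+0037 → 1-byte form 37 at offsets 4–4.
Offset 4 falls in char 3's range; it's byte 1 of 37 = 0x37.

0x37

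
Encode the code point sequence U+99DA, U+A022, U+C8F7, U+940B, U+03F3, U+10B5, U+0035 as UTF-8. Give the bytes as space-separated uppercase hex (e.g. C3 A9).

U+99DA: 3-byte form → E9 A7 9A.
U+A022: 3-byte form → EA 80 A2.
U+C8F7: 3-byte form → EC A3 B7.
U+940B: 3-byte form → E9 90 8B.
U+03F3: 2-byte form → CF B3.
U+10B5: 3-byte form → E1 82 B5.
U+0035: 1-byte form → 35.
Concatenated (18 bytes): E9 A7 9A EA 80 A2 EC A3 B7 E9 90 8B CF B3 E1 82 B5 35.

E9 A7 9A EA 80 A2 EC A3 B7 E9 90 8B CF B3 E1 82 B5 35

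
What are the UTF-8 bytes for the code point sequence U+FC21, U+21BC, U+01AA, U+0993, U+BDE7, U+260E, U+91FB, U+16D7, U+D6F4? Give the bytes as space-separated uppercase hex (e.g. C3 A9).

EF B0 A1 E2 86 BC C6 AA E0 A6 93 EB B7 A7 E2 98 8E E9 87 BB E1 9B 97 ED 9B B4

U+FC21: 3-byte form → EF B0 A1.
U+21BC: 3-byte form → E2 86 BC.
U+01AA: 2-byte form → C6 AA.
U+0993: 3-byte form → E0 A6 93.
U+BDE7: 3-byte form → EB B7 A7.
U+260E: 3-byte form → E2 98 8E.
U+91FB: 3-byte form → E9 87 BB.
U+16D7: 3-byte form → E1 9B 97.
U+D6F4: 3-byte form → ED 9B B4.
Concatenated (26 bytes): EF B0 A1 E2 86 BC C6 AA E0 A6 93 EB B7 A7 E2 98 8E E9 87 BB E1 9B 97 ED 9B B4.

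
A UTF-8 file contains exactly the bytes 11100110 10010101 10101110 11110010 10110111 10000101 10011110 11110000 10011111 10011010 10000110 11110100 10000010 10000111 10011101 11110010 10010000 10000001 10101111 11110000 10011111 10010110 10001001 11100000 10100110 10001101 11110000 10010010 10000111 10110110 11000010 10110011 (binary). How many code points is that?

9

Byte at offset 0: 0xE6 = 11100110 → 3-byte char (#1). Advance 3.
Byte at offset 3: 0xF2 = 11110010 → 4-byte char (#2). Advance 4.
Byte at offset 7: 0xF0 = 11110000 → 4-byte char (#3). Advance 4.
Byte at offset 11: 0xF4 = 11110100 → 4-byte char (#4). Advance 4.
Byte at offset 15: 0xF2 = 11110010 → 4-byte char (#5). Advance 4.
Byte at offset 19: 0xF0 = 11110000 → 4-byte char (#6). Advance 4.
Byte at offset 23: 0xE0 = 11100000 → 3-byte char (#7). Advance 3.
Byte at offset 26: 0xF0 = 11110000 → 4-byte char (#8). Advance 4.
Byte at offset 30: 0xC2 = 11000010 → 2-byte char (#9). Advance 2.
Reached end at offset 32 after 9 code points.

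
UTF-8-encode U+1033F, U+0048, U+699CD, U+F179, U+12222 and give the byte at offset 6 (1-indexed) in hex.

1-indexed offset 6 is 0-indexed offset 5.
U+1033F → 4-byte form F0 90 8C BF at offsets 0–3.
U+0048 → 1-byte form 48 at offsets 4–4.
U+699CD → 4-byte form F1 A9 A7 8D at offsets 5–8.
Offset 5 falls in char 3's range; it's byte 1 of F1 A9 A7 8D = 0xF1.

0xF1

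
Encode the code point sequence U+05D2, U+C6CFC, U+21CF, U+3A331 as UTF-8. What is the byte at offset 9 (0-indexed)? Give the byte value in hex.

U+05D2 → 2-byte form D7 92 at offsets 0–1.
U+C6CFC → 4-byte form F3 86 B3 BC at offsets 2–5.
U+21CF → 3-byte form E2 87 8F at offsets 6–8.
U+3A331 → 4-byte form F0 BA 8C B1 at offsets 9–12.
Offset 9 falls in char 4's range; it's byte 1 of F0 BA 8C B1 = 0xF0.

0xF0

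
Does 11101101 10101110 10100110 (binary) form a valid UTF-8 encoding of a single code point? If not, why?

Structurally a 3-byte sequence; payload = 0xDBA6.
But 0xDBA6 is in U+D800–U+DFFF, the surrogate range. Surrogates are not Unicode scalar values and are forbidden in UTF-8.

invalid (encodes a surrogate (U+D800–U+DFFF))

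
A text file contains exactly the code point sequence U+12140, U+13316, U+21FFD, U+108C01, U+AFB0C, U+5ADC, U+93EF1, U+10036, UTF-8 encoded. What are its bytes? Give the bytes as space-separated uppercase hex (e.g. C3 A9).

F0 92 85 80 F0 93 8C 96 F0 A1 BF BD F4 88 B0 81 F2 AF AC 8C E5 AB 9C F2 93 BB B1 F0 90 80 B6

U+12140: 4-byte form → F0 92 85 80.
U+13316: 4-byte form → F0 93 8C 96.
U+21FFD: 4-byte form → F0 A1 BF BD.
U+108C01: 4-byte form → F4 88 B0 81.
U+AFB0C: 4-byte form → F2 AF AC 8C.
U+5ADC: 3-byte form → E5 AB 9C.
U+93EF1: 4-byte form → F2 93 BB B1.
U+10036: 4-byte form → F0 90 80 B6.
Concatenated (31 bytes): F0 92 85 80 F0 93 8C 96 F0 A1 BF BD F4 88 B0 81 F2 AF AC 8C E5 AB 9C F2 93 BB B1 F0 90 80 B6.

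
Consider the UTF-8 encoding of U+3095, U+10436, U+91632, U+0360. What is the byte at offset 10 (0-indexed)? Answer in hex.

0xB2

U+3095 → 3-byte form E3 82 95 at offsets 0–2.
U+10436 → 4-byte form F0 90 90 B6 at offsets 3–6.
U+91632 → 4-byte form F2 91 98 B2 at offsets 7–10.
Offset 10 falls in char 3's range; it's byte 4 of F2 91 98 B2 = 0xB2.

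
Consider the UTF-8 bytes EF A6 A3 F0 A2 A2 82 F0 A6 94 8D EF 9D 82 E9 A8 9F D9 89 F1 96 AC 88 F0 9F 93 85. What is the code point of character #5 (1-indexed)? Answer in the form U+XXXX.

Offset 0: leading byte 0xEF = 11101111 → 3-byte char #1 = EF A6 A3.
Offset 3: leading byte 0xF0 = 11110000 → 4-byte char #2 = F0 A2 A2 82.
Offset 7: leading byte 0xF0 = 11110000 → 4-byte char #3 = F0 A6 94 8D.
Offset 11: leading byte 0xEF = 11101111 → 3-byte char #4 = EF 9D 82.
Offset 14: leading byte 0xE9 = 11101001 → 3-byte char #5 = E9 A8 9F.
Leading byte 0xE9 = 11101001 matches 1110xxxx → 3-byte sequence.
Byte 1: 0xE9 = 11101001, payload 1001 (4 bits).
Byte 2: 0xA8 = 10101000 (10xxxxxx ✓), payload 101000.
Byte 3: 0x9F = 10011111 (10xxxxxx ✓), payload 011111.
Concatenate: 1001101000011111 = 0x9A1F (16 bits → U+9A1F).

U+9A1F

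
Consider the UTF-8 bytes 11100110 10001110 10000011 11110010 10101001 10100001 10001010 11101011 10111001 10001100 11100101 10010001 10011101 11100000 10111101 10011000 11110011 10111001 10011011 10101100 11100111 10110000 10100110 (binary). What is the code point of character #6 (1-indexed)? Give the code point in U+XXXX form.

Offset 0: leading byte 0xE6 = 11100110 → 3-byte char #1 = E6 8E 83.
Offset 3: leading byte 0xF2 = 11110010 → 4-byte char #2 = F2 A9 A1 8A.
Offset 7: leading byte 0xEB = 11101011 → 3-byte char #3 = EB B9 8C.
Offset 10: leading byte 0xE5 = 11100101 → 3-byte char #4 = E5 91 9D.
Offset 13: leading byte 0xE0 = 11100000 → 3-byte char #5 = E0 BD 98.
Offset 16: leading byte 0xF3 = 11110011 → 4-byte char #6 = F3 B9 9B AC.
Leading byte 0xF3 = 11110011 matches 11110xxx → 4-byte sequence.
Byte 1: 0xF3 = 11110011, payload 011 (3 bits).
Byte 2: 0xB9 = 10111001 (10xxxxxx ✓), payload 111001.
Byte 3: 0x9B = 10011011 (10xxxxxx ✓), payload 011011.
Byte 4: 0xAC = 10101100 (10xxxxxx ✓), payload 101100.
Concatenate: 011111001011011101100 = 0xF96EC (21 bits → U+F96EC).

U+F96EC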